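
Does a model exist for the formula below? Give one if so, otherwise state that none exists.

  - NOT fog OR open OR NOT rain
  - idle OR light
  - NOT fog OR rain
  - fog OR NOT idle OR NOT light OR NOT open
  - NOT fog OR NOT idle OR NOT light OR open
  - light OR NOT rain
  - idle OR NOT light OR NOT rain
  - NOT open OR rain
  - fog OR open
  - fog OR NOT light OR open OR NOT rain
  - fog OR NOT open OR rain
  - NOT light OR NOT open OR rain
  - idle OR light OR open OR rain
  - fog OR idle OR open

Try light = False:
  (idle OR light) forces idle = True.
  (light OR NOT rain) forces rain = False.
  (NOT fog OR rain) forces fog = False.
  (NOT open OR rain) forces open = False.
  clause (fog OR open) is falsified — backtrack.
So light = True.
Try open = False:
  (fog OR open) forces fog = True.
  (NOT fog OR open OR NOT rain) forces rain = False.
  clause (NOT fog OR rain) is falsified — backtrack.
So open = True.
  then (NOT open OR rain) forces rain = True.
  then (idle OR NOT light OR NOT rain) forces idle = True.
  then (fog OR NOT idle OR NOT light OR NOT open) forces fog = True.
All clauses satisfied.

light = True, open = True, fog = True, idle = True, rain = True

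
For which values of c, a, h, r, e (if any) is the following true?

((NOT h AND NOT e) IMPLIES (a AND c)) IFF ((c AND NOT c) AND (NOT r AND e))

c: False, a: True, h: False, r: True, e: False

  ((NOT h AND NOT e) IMPLIES (a AND c)) IFF ((c AND NOT c) AND (NOT r AND e)) = True
    (NOT h AND NOT e) IMPLIES (a AND c) = False
      NOT h AND NOT e = True
        NOT h = True
        NOT e = True
      a AND c = False
    (c AND NOT c) AND (NOT r AND e) = False
      c AND NOT c = False
        NOT c = True
      NOT r AND e = False
        NOT r = False
The formula evaluates to True.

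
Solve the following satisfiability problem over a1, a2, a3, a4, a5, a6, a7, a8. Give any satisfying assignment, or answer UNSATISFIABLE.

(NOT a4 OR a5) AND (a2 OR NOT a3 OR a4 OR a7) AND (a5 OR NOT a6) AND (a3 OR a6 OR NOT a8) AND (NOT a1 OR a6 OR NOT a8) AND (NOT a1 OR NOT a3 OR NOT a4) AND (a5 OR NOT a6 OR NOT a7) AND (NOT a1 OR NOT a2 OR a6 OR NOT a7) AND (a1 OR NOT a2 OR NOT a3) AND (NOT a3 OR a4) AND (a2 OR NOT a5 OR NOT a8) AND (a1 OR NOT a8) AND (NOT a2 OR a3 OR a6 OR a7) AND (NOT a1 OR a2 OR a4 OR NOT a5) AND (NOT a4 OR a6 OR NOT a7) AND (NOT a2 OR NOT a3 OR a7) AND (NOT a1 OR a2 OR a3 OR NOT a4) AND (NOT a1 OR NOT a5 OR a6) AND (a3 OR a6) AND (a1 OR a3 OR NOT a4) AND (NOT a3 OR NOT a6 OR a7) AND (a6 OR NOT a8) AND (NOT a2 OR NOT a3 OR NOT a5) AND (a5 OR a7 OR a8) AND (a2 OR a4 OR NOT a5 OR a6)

Set a1 = False.
  then (a1 OR NOT a8) forces a8 = False.
Set a2 = False.
Set a3 = False.
  then (a3 OR a6) forces a6 = True.
  then (a1 OR a3 OR NOT a4) forces a4 = False.
  then (a5 OR NOT a6) forces a5 = True.
Set a7 = False.
All clauses satisfied.

a1=F; a2=F; a3=F; a4=F; a5=T; a6=T; a7=F; a8=F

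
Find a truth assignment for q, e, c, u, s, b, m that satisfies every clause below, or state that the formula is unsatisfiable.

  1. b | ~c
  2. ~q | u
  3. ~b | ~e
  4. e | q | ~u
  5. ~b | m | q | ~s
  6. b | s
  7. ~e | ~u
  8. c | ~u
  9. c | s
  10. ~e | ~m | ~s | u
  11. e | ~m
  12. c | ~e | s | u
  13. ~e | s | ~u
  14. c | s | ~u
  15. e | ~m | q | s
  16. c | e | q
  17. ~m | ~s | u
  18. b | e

q = True; e = False; c = True; u = True; s = False; b = True; m = False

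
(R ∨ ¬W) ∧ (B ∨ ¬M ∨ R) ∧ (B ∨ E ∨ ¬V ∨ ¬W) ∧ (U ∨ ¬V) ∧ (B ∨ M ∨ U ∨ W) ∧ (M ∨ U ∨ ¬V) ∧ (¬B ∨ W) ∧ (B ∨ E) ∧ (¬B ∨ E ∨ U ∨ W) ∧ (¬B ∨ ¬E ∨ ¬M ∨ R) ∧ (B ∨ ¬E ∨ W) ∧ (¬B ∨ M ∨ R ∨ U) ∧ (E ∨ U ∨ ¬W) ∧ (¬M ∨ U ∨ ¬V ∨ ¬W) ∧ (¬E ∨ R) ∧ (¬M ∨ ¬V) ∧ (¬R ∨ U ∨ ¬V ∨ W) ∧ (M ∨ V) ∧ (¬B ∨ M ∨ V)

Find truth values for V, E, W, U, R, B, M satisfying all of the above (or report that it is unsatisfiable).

Set V = False.
  then (M ∨ V) forces M = True.
Set E = True.
  then (¬E ∨ R) forces R = True.
Try W = False:
  (¬B ∨ W) forces B = False.
  clause (B ∨ ¬E ∨ W) is falsified — backtrack.
So W = True.
Set U = True.
Set B = False.
All clauses satisfied.

V: False, E: True, W: True, U: True, R: True, B: False, M: True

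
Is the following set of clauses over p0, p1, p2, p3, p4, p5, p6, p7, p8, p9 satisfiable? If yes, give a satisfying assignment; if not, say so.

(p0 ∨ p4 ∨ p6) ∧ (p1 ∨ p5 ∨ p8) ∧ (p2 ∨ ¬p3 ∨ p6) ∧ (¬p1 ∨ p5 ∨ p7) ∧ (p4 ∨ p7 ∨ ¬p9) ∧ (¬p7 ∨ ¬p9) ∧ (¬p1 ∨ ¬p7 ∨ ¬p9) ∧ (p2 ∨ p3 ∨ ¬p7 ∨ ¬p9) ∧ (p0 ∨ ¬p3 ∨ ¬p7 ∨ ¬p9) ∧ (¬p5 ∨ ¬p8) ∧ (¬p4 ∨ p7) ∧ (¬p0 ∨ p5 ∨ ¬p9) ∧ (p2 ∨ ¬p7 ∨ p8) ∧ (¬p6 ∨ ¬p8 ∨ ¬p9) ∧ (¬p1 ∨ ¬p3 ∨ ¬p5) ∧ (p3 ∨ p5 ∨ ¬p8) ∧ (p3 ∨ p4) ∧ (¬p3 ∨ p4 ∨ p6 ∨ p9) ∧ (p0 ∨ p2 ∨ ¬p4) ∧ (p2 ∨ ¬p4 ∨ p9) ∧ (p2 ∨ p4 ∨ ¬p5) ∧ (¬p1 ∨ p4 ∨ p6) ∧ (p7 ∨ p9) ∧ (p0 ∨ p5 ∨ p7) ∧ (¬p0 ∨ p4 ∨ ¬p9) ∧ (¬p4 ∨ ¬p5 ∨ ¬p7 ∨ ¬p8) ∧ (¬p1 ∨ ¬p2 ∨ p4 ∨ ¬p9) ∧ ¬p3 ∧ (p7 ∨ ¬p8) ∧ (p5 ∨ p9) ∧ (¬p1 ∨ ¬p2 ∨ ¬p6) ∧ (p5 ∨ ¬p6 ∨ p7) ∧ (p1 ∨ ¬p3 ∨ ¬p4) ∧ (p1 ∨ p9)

p0: True; p1: True; p2: True; p3: False; p4: True; p5: True; p6: False; p7: True; p8: False; p9: False

Unit clause (¬p3) forces p3 = False.
In (p3 ∨ p4) only p4 is left, so p4 = True.
In (¬p4 ∨ p7) only p7 is left, so p7 = True.
In (¬p7 ∨ ¬p9) only ¬p9 is left, so p9 = False.
In (p2 ∨ ¬p4 ∨ p9) only p2 is left, so p2 = True.
In (p5 ∨ p9) only p5 is left, so p5 = True.
In (p1 ∨ p9) only p1 is left, so p1 = True.
In (¬p5 ∨ ¬p8) only ¬p8 is left, so p8 = False.
In (¬p1 ∨ ¬p2 ∨ ¬p6) only ¬p6 is left, so p6 = False.
Set p0 = True.
All clauses satisfied.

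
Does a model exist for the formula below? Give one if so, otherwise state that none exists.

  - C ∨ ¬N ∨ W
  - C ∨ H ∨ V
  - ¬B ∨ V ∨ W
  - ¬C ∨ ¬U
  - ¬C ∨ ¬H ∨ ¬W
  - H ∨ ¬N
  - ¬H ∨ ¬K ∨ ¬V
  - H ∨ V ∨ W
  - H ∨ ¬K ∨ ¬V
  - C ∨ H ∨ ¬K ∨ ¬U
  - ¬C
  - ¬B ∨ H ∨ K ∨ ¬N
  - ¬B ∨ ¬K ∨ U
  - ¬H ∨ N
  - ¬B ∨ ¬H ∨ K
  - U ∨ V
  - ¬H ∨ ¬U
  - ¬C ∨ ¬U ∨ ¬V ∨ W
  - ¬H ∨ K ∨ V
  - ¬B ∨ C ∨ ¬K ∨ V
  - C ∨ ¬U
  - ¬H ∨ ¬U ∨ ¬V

Unit clause (¬C) forces C = False.
In (C ∨ ¬U) only ¬U is left, so U = False.
In (U ∨ V) only V is left, so V = True.
Set B = True.
  then (¬B ∨ ¬K ∨ U) forces K = False.
  then (¬B ∨ ¬H ∨ K) forces H = False.
  then (H ∨ ¬N) forces N = False.
Set W = True.
All clauses satisfied.

C = False, B = True, W = True, U = False, H = False, V = True, K = False, N = False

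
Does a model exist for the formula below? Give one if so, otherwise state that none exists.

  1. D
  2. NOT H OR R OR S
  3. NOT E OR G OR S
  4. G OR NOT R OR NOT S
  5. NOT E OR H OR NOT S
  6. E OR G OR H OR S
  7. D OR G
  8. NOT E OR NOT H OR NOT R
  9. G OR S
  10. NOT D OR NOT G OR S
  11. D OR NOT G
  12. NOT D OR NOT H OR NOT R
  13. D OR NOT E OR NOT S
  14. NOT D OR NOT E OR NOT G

E=F, G=T, D=T, R=T, H=F, S=T

Unit clause (D) forces D = True.
Set E = False.
Set G = True.
  then (NOT D OR NOT G OR S) forces S = True.
Set R = True.
  then (NOT D OR NOT H OR NOT R) forces H = False.
All clauses satisfied.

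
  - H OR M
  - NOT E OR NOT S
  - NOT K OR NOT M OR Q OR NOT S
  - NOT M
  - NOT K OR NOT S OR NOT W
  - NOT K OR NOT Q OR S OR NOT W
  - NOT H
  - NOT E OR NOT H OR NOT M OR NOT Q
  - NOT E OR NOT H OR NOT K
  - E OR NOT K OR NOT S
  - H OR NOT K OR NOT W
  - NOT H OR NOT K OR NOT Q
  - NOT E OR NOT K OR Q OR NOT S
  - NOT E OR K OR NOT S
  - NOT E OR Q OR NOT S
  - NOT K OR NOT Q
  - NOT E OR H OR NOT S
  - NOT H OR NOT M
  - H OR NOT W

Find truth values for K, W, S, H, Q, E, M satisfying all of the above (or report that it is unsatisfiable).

Unsatisfiable

Case H = True:
  Clause (NOT H) is falsified — contradiction.
Case H = False:
  (H OR M) forces M = True.
  Clause (NOT M) is falsified — contradiction.
Both cases fail, so the formula is unsatisfiable.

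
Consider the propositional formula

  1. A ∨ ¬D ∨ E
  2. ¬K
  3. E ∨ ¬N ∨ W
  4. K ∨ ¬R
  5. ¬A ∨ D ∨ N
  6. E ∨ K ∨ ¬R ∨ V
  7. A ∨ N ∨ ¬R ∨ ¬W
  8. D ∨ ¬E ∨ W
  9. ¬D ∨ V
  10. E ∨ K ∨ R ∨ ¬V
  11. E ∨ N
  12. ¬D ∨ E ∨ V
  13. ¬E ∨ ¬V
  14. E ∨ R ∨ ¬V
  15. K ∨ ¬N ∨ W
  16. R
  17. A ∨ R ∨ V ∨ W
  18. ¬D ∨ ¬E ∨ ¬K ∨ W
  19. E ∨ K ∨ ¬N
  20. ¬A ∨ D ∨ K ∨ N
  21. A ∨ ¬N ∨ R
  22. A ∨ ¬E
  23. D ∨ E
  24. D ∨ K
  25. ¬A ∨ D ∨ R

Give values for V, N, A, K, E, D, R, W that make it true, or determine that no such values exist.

Case K = True:
  Clause (¬K) is falsified — contradiction.
Case K = False:
  (K ∨ ¬R) forces R = False.
  Clause (R) is falsified — contradiction.
Both cases fail, so the formula is unsatisfiable.

Unsatisfiable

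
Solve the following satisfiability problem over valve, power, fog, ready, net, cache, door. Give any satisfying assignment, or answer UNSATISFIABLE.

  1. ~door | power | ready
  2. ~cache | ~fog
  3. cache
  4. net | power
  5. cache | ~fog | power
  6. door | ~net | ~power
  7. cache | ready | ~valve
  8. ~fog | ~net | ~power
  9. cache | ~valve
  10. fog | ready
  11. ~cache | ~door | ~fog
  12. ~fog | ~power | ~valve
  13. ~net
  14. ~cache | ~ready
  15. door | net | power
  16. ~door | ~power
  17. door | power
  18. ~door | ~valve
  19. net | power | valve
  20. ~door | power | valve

Case cache = True:
  (~cache | ~fog) forces fog = False.
  (fog | ready) forces ready = True.
  Clause (~cache | ~ready) is falsified — contradiction.
Case cache = False:
  Clause (cache) is falsified — contradiction.
Both cases fail, so the formula is unsatisfiable.

Unsatisfiable — no assignment works.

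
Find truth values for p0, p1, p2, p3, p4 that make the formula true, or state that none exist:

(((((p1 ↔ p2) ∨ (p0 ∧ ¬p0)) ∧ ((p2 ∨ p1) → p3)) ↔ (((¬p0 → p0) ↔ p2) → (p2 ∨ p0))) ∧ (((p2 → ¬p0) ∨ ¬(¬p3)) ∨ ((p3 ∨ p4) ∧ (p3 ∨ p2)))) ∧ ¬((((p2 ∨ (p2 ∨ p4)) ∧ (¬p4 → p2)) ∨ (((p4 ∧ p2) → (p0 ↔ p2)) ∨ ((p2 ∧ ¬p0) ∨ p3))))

UNSATISFIABLE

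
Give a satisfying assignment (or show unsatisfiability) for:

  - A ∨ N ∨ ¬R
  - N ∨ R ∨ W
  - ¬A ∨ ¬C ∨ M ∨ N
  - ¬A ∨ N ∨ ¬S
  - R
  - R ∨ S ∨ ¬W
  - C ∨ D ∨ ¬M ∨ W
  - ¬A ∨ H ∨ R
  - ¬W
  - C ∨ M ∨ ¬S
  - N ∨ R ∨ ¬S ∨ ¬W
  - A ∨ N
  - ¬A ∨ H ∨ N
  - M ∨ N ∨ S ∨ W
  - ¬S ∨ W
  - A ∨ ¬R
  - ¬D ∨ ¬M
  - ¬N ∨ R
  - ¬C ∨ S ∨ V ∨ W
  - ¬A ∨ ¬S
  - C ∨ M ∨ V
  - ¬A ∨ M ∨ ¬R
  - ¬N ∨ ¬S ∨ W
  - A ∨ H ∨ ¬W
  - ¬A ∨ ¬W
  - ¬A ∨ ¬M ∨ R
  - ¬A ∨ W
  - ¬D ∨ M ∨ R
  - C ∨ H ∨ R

Unsatisfiable — no assignment works.

Case W = True:
  Clause (¬W) is falsified — contradiction.
Case W = False:
  (R) forces R = True.
  (¬S ∨ W) forces S = False.
  (A ∨ ¬R) forces A = True.
  Clause (¬A ∨ W) is falsified — contradiction.
Both cases fail, so the formula is unsatisfiable.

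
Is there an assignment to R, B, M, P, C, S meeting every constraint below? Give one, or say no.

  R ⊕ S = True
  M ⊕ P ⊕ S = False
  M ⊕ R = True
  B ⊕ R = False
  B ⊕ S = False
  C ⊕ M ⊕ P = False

The formula is unsatisfiable.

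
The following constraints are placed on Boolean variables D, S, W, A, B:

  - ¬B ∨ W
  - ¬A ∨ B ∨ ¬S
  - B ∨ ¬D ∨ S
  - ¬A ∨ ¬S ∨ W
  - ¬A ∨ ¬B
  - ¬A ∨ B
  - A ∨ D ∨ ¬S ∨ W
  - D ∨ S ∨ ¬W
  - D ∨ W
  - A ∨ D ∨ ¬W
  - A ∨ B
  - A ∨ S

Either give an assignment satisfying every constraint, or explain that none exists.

Try D = False:
  (D ∨ W) forces W = True.
  (D ∨ S ∨ ¬W) forces S = True.
  (A ∨ D ∨ ¬W) forces A = True.
  (¬A ∨ B ∨ ¬S) forces B = True.
  clause (¬A ∨ ¬B) is falsified — backtrack.
So D = True.
Try S = False:
  (B ∨ ¬D ∨ S) forces B = True.
  (¬B ∨ W) forces W = True.
  (¬A ∨ ¬B) forces A = False.
  clause (A ∨ S) is falsified — backtrack.
So S = True.
Set W = True.
Set A = False.
  then (A ∨ B) forces B = True.
All clauses satisfied.

D = True, S = True, W = True, A = False, B = True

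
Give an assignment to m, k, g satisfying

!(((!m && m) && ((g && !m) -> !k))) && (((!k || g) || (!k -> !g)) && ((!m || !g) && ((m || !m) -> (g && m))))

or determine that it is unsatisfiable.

No satisfying assignment exists.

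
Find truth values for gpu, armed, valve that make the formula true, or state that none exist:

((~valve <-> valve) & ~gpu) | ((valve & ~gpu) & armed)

gpu = False, armed = True, valve = True

  ((~valve <-> valve) & ~gpu) | ((valve & ~gpu) & armed) = True
    (~valve <-> valve) & ~gpu = False
      ~valve <-> valve = False
        ~valve = False
      ~gpu = True
    (valve & ~gpu) & armed = True
      valve & ~gpu = True
        ~gpu = True
The formula evaluates to True.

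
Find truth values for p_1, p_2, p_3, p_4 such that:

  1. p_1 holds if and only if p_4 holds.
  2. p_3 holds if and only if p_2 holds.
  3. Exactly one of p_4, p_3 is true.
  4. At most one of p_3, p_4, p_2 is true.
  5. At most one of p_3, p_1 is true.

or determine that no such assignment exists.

p_1 = True; p_2 = False; p_3 = False; p_4 = True

  (1) p_1=T, p_4=T — same ✓
  (2) p_3=F, p_2=F — same ✓
  (3) {p_4, p_3}: 1 true — exactly one ✓
  (4) {p_3, p_4, p_2}: 1 true — at most one ✓
  (5) {p_3, p_1}: 1 true — at most one ✓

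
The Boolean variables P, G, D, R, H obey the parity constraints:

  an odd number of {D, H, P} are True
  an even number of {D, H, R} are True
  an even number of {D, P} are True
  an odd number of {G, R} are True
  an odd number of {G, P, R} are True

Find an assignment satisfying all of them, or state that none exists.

P = False, G = False, D = False, R = True, H = True

{D, H, P}: 1 true → odd ✓
{D, H, R}: 2 true → even ✓
{D, P}: 0 true → even ✓
{G, R}: 1 true → odd ✓
{G, P, R}: 1 true → odd ✓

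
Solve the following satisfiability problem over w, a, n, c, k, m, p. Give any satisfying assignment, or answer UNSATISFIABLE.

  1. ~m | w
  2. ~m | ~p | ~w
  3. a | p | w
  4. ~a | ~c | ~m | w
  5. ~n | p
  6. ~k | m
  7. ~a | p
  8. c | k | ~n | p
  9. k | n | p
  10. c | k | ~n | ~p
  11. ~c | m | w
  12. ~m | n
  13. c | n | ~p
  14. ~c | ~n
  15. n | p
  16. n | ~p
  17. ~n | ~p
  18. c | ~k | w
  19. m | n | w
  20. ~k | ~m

Unsatisfiable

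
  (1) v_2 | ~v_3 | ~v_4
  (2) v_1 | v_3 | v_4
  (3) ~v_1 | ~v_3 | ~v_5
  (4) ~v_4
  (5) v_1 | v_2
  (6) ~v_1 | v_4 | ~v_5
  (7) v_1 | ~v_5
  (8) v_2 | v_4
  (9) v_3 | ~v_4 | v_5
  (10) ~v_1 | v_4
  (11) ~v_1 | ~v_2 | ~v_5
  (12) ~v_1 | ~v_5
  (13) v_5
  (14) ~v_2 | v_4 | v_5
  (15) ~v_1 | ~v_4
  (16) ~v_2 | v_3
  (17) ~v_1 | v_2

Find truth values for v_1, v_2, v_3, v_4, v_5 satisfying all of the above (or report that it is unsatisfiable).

Unsatisfiable — no assignment works.

Case v_5 = True:
  (~v_4) forces v_4 = False.
  (~v_1 | v_4 | ~v_5) forces v_1 = False.
  Clause (v_1 | ~v_5) is falsified — contradiction.
Case v_5 = False:
  Clause (v_5) is falsified — contradiction.
Both cases fail, so the formula is unsatisfiable.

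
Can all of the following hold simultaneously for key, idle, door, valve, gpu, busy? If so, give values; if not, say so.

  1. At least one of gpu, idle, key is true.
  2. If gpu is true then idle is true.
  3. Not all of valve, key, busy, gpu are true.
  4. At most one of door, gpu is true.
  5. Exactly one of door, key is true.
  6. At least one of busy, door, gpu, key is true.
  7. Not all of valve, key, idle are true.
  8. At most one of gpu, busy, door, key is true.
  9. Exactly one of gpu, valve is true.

key = False; idle = True; door = True; valve = True; gpu = False; busy = False

  (1) {gpu, idle, key}: 1 true — at least one ✓
  (2) gpu=F ⇒ idle: vacuous ✓
  (3) {valve, key, busy, gpu}: 1/4 true — not all ✓
  (4) {door, gpu}: 1 true — at most one ✓
  (5) {door, key}: 1 true — exactly one ✓
  (6) {busy, door, gpu, key}: 1 true — at least one ✓
  (7) {valve, key, idle}: 2/3 true — not all ✓
  (8) {gpu, busy, door, key}: 1 true — at most one ✓
  (9) {gpu, valve}: 1 true — exactly one ✓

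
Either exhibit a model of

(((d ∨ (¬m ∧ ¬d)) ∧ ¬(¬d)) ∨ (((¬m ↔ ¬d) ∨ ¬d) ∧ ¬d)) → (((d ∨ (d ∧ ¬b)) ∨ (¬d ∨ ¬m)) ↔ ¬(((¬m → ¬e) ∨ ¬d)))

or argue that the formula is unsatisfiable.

e=T, m=F, b=T, d=T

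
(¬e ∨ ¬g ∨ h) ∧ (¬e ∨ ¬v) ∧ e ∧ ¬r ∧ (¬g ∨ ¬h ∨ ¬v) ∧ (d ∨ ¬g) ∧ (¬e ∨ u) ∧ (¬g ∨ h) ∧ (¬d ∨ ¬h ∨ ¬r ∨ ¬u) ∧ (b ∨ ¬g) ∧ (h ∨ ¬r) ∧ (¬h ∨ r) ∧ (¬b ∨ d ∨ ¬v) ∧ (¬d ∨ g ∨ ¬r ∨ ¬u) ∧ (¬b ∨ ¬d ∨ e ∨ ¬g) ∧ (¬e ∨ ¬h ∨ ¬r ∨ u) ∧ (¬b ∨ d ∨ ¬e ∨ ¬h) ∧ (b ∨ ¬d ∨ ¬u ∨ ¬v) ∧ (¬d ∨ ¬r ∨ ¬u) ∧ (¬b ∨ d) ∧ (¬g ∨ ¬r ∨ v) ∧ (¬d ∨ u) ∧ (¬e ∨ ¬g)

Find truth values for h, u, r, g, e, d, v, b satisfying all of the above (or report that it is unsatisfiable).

h=F, u=T, r=F, g=F, e=T, d=T, v=F, b=T

Unit clause (e) forces e = True.
Unit clause (¬r) forces r = False.
In (¬e ∨ u) only u is left, so u = True.
In (¬h ∨ r) only ¬h is left, so h = False.
In (¬e ∨ ¬g) only ¬g is left, so g = False.
In (¬e ∨ ¬v) only ¬v is left, so v = False.
Set d = True.
Set b = True.
All clauses satisfied.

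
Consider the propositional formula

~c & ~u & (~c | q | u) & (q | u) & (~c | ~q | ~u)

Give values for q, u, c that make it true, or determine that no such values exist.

q = True; u = False; c = False

Unit clause (~c) forces c = False.
Unit clause (~u) forces u = False.
In (q | u) only q is left, so q = True.
Check each clause:
  (~c): ~c holds.
  (~u): ~u holds.
  (~c | q | u): ~c holds.
  (q | u): q holds.
  (~c | ~q | ~u): ~c holds.
All clauses satisfied.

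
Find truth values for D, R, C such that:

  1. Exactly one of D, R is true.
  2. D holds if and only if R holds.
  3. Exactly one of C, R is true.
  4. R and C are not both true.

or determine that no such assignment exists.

Case D = True:
  (1) with D=T forces R = False.
  Constraint (2) is violated (D=T, R=F) — contradiction.
Case D = False:
  (1) with D=F forces R = True.
  Constraint (2) is violated (D=F, R=T) — contradiction.
Both cases fail — unsatisfiable.

UNSATISFIABLE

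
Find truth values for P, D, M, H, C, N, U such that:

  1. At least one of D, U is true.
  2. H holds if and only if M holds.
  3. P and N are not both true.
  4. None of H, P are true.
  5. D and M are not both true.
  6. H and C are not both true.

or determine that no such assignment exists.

P = False; D = True; M = False; H = False; C = True; N = False; U = False

  (1) {D, U}: 1 true — at least one ✓
  (2) H=F, M=F — same ✓
  (3) P=F, N=F — not both ✓
  (4) {H, P}: 0 true — none ✓
  (5) D=T, M=F — not both ✓
  (6) H=F, C=T — not both ✓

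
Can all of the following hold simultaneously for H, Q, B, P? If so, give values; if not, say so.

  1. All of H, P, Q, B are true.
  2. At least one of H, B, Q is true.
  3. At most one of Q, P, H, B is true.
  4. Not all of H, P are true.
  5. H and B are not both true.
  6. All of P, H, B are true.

Unsatisfiable — no assignment works.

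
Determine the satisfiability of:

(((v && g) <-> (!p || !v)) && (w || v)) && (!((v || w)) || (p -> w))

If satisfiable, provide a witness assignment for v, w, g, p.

v=T, w=T, g=T, p=F

  ((v && g) <-> (!p || !v)) && (w || v) = True
    (v && g) <-> (!p || !v) = True
      v && g = True
      !p || !v = True
        !p = True
        !v = False
    w || v = True
  !((v || w)) || (p -> w) = True
    !((v || w)) = False
      v || w = True
    p -> w = True
Both conjuncts True, so the formula holds.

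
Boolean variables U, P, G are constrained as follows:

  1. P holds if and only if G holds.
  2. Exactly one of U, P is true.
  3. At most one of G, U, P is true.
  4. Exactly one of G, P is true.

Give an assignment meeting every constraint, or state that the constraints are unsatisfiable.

UNSATISFIABLE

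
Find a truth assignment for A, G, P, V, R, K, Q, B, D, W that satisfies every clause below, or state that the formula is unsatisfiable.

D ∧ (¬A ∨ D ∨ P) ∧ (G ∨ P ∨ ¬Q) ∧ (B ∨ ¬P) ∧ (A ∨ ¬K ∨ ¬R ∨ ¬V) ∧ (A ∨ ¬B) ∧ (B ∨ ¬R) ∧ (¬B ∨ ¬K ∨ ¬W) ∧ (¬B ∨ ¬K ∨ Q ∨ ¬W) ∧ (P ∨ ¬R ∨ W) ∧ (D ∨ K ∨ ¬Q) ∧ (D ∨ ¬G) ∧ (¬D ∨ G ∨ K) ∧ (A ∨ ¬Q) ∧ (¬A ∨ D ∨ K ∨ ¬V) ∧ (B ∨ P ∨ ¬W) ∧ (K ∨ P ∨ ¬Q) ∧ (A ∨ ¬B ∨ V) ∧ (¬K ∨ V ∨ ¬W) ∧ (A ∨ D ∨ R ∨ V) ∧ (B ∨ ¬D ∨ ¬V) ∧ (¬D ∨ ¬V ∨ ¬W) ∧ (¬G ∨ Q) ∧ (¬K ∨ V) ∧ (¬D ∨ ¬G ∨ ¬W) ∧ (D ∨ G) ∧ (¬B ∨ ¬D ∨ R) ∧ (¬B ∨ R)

Unit clause (D) forces D = True.
Set A = True.
Set G = False.
  then (¬D ∨ G ∨ K) forces K = True.
  then (¬K ∨ V) forces V = True.
  then (B ∨ ¬D ∨ ¬V) forces B = True.
  then (¬D ∨ ¬V ∨ ¬W) forces W = False.
  then (¬B ∨ ¬D ∨ R) forces R = True.
  then (P ∨ ¬R ∨ W) forces P = True.
Set Q = False.
All clauses satisfied.

A = True; G = False; P = True; V = True; R = True; K = True; Q = False; B = True; D = True; W = False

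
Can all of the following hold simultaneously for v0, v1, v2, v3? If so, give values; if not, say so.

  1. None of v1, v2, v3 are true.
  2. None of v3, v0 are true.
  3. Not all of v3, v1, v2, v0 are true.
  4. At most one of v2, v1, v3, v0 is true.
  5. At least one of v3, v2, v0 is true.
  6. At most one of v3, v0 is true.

UNSATISFIABLE

Case v0 = True:
  Constraint (2) is violated (v0=T) — contradiction.
Case v0 = False:
  (1) forces v1 = False.
  (1) forces v2 = False.
  (1) forces v3 = False.
  Constraint (5) is violated (v3=F, v2=F, v0=F) — contradiction.
Both cases fail — unsatisfiable.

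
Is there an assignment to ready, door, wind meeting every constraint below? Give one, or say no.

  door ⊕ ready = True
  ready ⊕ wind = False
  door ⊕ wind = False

UNSATISFIABLE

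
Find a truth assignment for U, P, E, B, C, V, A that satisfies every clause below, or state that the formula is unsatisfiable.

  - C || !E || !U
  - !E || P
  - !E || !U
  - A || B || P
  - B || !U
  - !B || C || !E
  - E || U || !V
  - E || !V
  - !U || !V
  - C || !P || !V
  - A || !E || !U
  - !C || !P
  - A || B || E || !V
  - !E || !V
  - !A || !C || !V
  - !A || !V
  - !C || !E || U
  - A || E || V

U=F; P=F; E=F; B=F; C=T; V=F; A=T

Set U = False.
Set P = False.
  then (!E || P) forces E = False.
  then (E || U || !V) forces V = False.
  then (A || E || V) forces A = True.
Set B = False.
Set C = True.
All clauses satisfied.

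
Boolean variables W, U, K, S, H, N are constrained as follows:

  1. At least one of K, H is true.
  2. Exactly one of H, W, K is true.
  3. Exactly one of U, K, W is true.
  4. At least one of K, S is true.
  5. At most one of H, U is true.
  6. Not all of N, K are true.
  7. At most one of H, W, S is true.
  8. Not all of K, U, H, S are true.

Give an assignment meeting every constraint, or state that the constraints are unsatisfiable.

W=F, U=F, K=T, S=F, H=F, N=F

  (1) {K, H}: 1 true — at least one ✓
  (2) {H, W, K}: 1 true — exactly one ✓
  (3) {U, K, W}: 1 true — exactly one ✓
  (4) {K, S}: 1 true — at least one ✓
  (5) {H, U}: 0 true — at most one ✓
  (6) {N, K}: 1/2 true — not all ✓
  (7) {H, W, S}: 0 true — at most one ✓
  (8) {K, U, H, S}: 1/4 true — not all ✓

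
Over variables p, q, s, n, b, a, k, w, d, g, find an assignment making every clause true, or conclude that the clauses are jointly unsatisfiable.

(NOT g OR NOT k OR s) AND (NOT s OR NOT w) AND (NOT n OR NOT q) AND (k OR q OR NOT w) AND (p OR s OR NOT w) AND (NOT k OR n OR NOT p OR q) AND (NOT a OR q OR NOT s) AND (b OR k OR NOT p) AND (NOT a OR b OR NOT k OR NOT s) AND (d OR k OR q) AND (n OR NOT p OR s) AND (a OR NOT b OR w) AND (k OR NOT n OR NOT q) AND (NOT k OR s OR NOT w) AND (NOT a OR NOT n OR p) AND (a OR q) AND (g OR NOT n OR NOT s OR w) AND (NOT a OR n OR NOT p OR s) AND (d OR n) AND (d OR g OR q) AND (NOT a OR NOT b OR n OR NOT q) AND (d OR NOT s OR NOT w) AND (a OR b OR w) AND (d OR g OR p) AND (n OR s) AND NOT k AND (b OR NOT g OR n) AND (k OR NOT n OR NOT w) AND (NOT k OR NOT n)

p: True, q: False, s: False, n: True, b: True, a: True, k: False, w: False, d: True, g: True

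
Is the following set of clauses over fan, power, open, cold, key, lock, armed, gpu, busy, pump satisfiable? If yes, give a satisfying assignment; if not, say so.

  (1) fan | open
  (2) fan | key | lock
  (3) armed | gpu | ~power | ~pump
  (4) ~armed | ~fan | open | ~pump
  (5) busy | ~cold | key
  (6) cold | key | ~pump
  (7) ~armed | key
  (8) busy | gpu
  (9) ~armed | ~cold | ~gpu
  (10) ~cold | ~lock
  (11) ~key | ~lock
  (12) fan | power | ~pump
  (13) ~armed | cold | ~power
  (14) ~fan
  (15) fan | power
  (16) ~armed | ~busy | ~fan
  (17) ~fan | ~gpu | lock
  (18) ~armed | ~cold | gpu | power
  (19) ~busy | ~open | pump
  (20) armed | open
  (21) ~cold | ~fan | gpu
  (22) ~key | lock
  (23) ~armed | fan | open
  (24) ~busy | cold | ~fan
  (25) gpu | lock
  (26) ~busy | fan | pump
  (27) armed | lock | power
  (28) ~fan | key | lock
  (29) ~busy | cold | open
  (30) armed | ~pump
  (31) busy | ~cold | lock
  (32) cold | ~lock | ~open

Case key = True:
  (~key | ~lock) forces lock = False.
  Clause (~key | lock) is falsified — contradiction.
Case key = False:
  (~armed | key) forces armed = False.
  (~fan) forces fan = False.
  (fan | open) forces open = True.
  (fan | key | lock) forces lock = True.
  (~cold | ~lock) forces cold = False.
  Clause (cold | ~lock | ~open) is falsified — contradiction.
Both cases fail, so the formula is unsatisfiable.

UNSATISFIABLE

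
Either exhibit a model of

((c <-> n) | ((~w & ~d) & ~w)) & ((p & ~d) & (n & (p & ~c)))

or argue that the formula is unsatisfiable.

n=T, d=F, p=T, c=F, w=F

  (c <-> n) | ((~w & ~d) & ~w) = True
    c <-> n = False
    (~w & ~d) & ~w = True
      ~w & ~d = True
        ~w = True
        ~d = True
      ~w = True
  (p & ~d) & (n & (p & ~c)) = True
    p & ~d = True
      ~d = True
    n & (p & ~c) = True
      p & ~c = True
        ~c = True
Both conjuncts True, so the formula holds.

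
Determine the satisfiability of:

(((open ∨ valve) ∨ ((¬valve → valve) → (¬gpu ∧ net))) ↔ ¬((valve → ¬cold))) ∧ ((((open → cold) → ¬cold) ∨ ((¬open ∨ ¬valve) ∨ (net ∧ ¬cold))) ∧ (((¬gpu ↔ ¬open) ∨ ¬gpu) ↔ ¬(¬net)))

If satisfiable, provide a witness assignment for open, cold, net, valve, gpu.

open=F, cold=T, net=F, valve=T, gpu=T

  ((open ∨ valve) ∨ ((¬valve → valve) → (¬gpu ∧ net))) ↔ ¬((valve → ¬cold)) = True
    (open ∨ valve) ∨ ((¬valve → valve) → (¬gpu ∧ net)) = True
      open ∨ valve = True
      (¬valve → valve) → (¬gpu ∧ net) = False
        ¬valve → valve = True
          ¬valve = False
        ¬gpu ∧ net = False
          ¬gpu = False
    ¬((valve → ¬cold)) = True
      valve → ¬cold = False
        ¬cold = False
  (((open → cold) → ¬cold) ∨ ((¬open ∨ ¬valve) ∨ (net ∧ ¬cold))) ∧ (((¬gpu ↔ ¬open) ∨ ¬gpu) ↔ ¬(¬net)) = True
    ((open → cold) → ¬cold) ∨ ((¬open ∨ ¬valve) ∨ (net ∧ ¬cold)) = True
      (open → cold) → ¬cold = False
        open → cold = True
        ¬cold = False
      (¬open ∨ ¬valve) ∨ (net ∧ ¬cold) = True
        ¬open ∨ ¬valve = True
          ¬open = True
          ¬valve = False
        net ∧ ¬cold = False
          ¬cold = False
    ((¬gpu ↔ ¬open) ∨ ¬gpu) ↔ ¬(¬net) = True
      (¬gpu ↔ ¬open) ∨ ¬gpu = False
        ¬gpu ↔ ¬open = False
          ¬gpu = False
          ¬open = True
        ¬gpu = False
      ¬(¬net) = False
        ¬net = True
Both conjuncts True, so the formula holds.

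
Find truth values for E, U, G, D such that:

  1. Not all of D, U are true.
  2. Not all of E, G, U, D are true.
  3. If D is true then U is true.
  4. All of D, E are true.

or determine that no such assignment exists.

No satisfying assignment exists.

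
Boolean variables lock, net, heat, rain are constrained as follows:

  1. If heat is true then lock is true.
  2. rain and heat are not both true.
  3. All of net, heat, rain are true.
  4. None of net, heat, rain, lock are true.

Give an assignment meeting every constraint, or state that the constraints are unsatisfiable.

Case net = True:
  Constraint (4) is violated (net=T) — contradiction.
Case net = False:
  Constraint (3) is violated (net=F) — contradiction.
Both cases fail — unsatisfiable.

Unsatisfiable — no assignment works.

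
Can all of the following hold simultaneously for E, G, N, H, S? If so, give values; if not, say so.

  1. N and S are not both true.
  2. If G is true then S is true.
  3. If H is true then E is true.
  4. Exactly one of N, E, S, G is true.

E = False, G = False, N = False, H = False, S = True

  (1) N=F, S=T — not both ✓
  (2) G=F ⇒ S: vacuous ✓
  (3) H=F ⇒ E: vacuous ✓
  (4) {N, E, S, G}: 1 true — exactly one ✓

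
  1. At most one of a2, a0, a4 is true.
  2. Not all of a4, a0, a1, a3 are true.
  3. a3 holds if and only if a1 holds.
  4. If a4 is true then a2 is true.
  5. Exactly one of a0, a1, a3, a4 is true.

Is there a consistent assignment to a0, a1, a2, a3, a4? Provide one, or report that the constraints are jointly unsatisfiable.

a0 = True; a1 = False; a2 = False; a3 = False; a4 = False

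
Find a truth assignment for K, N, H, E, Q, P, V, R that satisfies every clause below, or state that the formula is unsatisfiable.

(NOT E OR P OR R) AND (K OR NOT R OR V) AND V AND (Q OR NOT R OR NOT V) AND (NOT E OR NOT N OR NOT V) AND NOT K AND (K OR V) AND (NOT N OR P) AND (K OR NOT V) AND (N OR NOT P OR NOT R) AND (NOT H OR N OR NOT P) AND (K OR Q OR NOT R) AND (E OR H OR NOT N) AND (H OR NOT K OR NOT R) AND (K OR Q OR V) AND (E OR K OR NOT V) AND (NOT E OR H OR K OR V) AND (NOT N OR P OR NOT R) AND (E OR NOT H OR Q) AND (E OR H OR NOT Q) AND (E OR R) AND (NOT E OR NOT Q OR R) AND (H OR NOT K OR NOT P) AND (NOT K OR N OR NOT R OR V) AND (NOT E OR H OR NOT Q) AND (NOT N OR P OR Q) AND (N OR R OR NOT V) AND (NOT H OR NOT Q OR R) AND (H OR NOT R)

Unsatisfiable

Case K = True:
  Clause (NOT K) is falsified — contradiction.
Case K = False:
  (V) forces V = True.
  Clause (K OR NOT V) is falsified — contradiction.
Both cases fail, so the formula is unsatisfiable.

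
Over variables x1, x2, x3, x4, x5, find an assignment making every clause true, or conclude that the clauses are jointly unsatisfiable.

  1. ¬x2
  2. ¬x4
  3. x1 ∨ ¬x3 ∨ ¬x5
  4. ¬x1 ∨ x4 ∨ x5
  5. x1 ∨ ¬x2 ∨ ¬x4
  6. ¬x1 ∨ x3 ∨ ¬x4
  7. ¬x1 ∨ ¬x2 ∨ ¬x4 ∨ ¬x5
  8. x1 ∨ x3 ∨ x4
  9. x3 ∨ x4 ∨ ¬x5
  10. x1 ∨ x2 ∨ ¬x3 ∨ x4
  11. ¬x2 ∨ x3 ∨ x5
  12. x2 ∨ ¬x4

x1 = True, x2 = False, x3 = True, x4 = False, x5 = True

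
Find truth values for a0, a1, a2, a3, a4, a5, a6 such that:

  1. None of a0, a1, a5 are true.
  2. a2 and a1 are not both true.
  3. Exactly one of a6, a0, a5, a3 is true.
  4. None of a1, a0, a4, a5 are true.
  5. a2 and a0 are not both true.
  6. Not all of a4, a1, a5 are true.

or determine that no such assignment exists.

a0 = False, a1 = False, a2 = False, a3 = True, a4 = False, a5 = False, a6 = False

  (1) {a0, a1, a5}: 0 true — none ✓
  (2) a2=F, a1=F — not both ✓
  (3) {a6, a0, a5, a3}: 1 true — exactly one ✓
  (4) {a1, a0, a4, a5}: 0 true — none ✓
  (5) a2=F, a0=F — not both ✓
  (6) {a4, a1, a5}: 0/3 true — not all ✓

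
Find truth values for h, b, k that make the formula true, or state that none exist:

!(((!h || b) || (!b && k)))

h: True, b: False, k: False

  !(((!h || b) || (!b && k))) = True
    (!h || b) || (!b && k) = False
      !h || b = False
        !h = False
      !b && k = False
        !b = True
The formula evaluates to True.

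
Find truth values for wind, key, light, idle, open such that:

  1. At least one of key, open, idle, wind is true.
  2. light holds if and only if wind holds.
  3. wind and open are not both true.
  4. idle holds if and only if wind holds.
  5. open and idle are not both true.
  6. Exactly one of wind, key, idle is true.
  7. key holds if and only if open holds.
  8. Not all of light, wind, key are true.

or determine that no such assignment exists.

wind = False, key = True, light = False, idle = False, open = True

  (1) {key, open, idle, wind}: 2 true — at least one ✓
  (2) light=F, wind=F — same ✓
  (3) wind=F, open=T — not both ✓
  (4) idle=F, wind=F — same ✓
  (5) open=T, idle=F — not both ✓
  (6) {wind, key, idle}: 1 true — exactly one ✓
  (7) key=T, open=T — same ✓
  (8) {light, wind, key}: 1/3 true — not all ✓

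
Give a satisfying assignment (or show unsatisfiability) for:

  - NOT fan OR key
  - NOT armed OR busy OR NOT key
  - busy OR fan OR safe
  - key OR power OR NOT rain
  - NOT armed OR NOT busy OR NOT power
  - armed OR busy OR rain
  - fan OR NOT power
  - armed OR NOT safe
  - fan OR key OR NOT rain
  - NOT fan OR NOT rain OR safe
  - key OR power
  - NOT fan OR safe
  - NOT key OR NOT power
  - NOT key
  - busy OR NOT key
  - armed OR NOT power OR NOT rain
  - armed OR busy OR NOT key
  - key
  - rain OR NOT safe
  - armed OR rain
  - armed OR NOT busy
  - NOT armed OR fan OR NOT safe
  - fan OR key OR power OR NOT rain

Case key = True:
  Clause (NOT key) is falsified — contradiction.
Case key = False:
  Clause (key) is falsified — contradiction.
Both cases fail, so the formula is unsatisfiable.

Unsatisfiable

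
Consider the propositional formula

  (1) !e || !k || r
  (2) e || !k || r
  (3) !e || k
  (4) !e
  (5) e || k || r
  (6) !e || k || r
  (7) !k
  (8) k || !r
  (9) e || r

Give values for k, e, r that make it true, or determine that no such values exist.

Case k = True:
  Clause (!k) is falsified — contradiction.
Case k = False:
  (!e || k) forces e = False.
  (e || k || r) forces r = True.
  Clause (k || !r) is falsified — contradiction.
Both cases fail, so the formula is unsatisfiable.

Unsatisfiable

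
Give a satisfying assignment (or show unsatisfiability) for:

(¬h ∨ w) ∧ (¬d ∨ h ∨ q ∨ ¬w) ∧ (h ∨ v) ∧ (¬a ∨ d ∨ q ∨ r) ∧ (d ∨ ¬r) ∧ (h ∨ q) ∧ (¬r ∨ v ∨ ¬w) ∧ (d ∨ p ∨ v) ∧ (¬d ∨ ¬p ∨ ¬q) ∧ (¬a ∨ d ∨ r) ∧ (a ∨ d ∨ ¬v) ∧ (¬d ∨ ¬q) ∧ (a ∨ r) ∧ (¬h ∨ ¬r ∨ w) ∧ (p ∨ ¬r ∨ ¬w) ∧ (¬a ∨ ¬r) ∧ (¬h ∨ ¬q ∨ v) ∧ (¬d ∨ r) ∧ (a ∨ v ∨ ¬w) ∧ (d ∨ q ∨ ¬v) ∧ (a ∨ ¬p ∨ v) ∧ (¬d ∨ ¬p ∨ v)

r = True, h = True, v = True, p = True, q = False, a = False, d = True, w = True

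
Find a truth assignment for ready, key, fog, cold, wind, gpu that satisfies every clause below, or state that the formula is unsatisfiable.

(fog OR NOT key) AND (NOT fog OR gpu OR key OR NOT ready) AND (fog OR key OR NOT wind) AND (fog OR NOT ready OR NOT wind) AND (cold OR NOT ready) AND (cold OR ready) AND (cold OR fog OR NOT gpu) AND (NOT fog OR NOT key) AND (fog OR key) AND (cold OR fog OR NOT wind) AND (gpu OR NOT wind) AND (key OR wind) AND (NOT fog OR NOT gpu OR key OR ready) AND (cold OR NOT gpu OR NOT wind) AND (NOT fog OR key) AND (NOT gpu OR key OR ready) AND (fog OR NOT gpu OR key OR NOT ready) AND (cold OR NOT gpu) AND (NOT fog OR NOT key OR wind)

Unsatisfiable — no assignment works.

Case key = True:
  (fog OR NOT key) forces fog = True.
  Clause (NOT fog OR NOT key) is falsified — contradiction.
Case key = False:
  (fog OR key) forces fog = True.
  Clause (NOT fog OR key) is falsified — contradiction.
Both cases fail, so the formula is unsatisfiable.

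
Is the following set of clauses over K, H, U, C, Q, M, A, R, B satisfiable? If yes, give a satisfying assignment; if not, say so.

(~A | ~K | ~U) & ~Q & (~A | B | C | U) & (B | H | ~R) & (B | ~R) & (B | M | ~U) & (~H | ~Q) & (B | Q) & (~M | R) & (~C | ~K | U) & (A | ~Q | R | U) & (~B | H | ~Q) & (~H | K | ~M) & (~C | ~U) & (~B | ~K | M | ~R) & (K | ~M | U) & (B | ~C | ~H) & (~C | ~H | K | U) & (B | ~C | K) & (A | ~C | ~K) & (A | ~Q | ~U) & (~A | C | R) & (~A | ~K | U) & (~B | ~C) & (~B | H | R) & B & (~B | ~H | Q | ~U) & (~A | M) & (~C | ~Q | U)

Unit clause (~Q) forces Q = False.
In (B | Q) only B is left, so B = True.
In (~B | ~C) only ~C is left, so C = False.
Set K = True.
Set H = False.
  then (~B | H | R) forces R = True.
  then (~B | ~K | M | ~R) forces M = True.
Set U = True.
  then (~A | ~K | ~U) forces A = False.
All clauses satisfied.

K = True, H = False, U = True, C = False, Q = False, M = True, A = False, R = True, B = True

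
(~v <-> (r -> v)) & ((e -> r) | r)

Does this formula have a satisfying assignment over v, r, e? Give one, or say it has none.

v = False, r = False, e = False

  ~v <-> (r -> v) = True
    ~v = True
    r -> v = True
  (e -> r) | r = True
    e -> r = True
Both conjuncts True, so the formula holds.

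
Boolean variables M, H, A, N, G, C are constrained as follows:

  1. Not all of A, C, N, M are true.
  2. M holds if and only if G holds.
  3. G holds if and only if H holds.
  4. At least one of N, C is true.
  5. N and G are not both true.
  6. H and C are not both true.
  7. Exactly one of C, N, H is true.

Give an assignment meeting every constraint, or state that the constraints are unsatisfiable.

M=F, H=F, A=T, N=T, G=F, C=F

  (1) {A, C, N, M}: 2/4 true — not all ✓
  (2) M=F, G=F — same ✓
  (3) G=F, H=F — same ✓
  (4) {N, C}: 1 true — at least one ✓
  (5) N=T, G=F — not both ✓
  (6) H=F, C=F — not both ✓
  (7) {C, N, H}: 1 true — exactly one ✓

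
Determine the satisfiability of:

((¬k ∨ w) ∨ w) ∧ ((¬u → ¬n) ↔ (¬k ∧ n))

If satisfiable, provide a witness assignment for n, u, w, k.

n = True; u = True; w = False; k = False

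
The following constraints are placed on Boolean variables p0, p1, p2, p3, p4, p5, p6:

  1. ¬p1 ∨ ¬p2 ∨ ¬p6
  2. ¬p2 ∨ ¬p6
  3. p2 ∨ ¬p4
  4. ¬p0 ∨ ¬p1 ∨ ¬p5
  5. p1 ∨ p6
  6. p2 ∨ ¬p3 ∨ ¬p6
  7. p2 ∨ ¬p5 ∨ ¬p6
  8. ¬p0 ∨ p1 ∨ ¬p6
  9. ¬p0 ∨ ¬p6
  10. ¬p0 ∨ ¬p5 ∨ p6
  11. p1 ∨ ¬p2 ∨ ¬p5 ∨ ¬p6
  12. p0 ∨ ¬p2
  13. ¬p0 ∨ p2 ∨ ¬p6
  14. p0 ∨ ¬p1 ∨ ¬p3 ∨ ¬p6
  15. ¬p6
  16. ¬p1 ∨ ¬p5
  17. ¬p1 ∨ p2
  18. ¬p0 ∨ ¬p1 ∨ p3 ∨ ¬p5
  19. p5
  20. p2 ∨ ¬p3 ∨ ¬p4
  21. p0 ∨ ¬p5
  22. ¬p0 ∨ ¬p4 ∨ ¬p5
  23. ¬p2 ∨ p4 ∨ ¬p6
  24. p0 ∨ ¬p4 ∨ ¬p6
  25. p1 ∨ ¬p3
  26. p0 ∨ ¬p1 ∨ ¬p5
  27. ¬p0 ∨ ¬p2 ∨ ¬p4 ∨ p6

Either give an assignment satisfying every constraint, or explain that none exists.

Case p5 = True:
  (¬p6) forces p6 = False.
  (p1 ∨ p6) forces p1 = True.
  Clause (¬p1 ∨ ¬p5) is falsified — contradiction.
Case p5 = False:
  Clause (p5) is falsified — contradiction.
Both cases fail, so the formula is unsatisfiable.

The formula is unsatisfiable.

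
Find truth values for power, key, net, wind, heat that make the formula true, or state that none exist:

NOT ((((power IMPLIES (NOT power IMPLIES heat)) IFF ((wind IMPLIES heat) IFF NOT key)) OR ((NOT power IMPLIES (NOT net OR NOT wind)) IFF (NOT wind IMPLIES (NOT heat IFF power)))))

power = False, key = True, net = True, wind = True, heat = True

  NOT ((((power IMPLIES (NOT power IMPLIES heat)) IFF ((wind IMPLIES heat) IFF NOT key)) OR ((NOT power IMPLIES (NOT net OR NOT wind)) IFF (NOT wind IMPLIES (NOT heat IFF power))))) = True
    ((power IMPLIES (NOT power IMPLIES heat)) IFF ((wind IMPLIES heat) IFF NOT key)) OR ((NOT power IMPLIES (NOT net OR NOT wind)) IFF (NOT wind IMPLIES (NOT heat IFF power))) = False
      (power IMPLIES (NOT power IMPLIES heat)) IFF ((wind IMPLIES heat) IFF NOT key) = False
        power IMPLIES (NOT power IMPLIES heat) = True
          NOT power IMPLIES heat = True
            NOT power = True
        (wind IMPLIES heat) IFF NOT key = False
          wind IMPLIES heat = True
          NOT key = False
      (NOT power IMPLIES (NOT net OR NOT wind)) IFF (NOT wind IMPLIES (NOT heat IFF power)) = False
        NOT power IMPLIES (NOT net OR NOT wind) = False
          NOT power = True
          NOT net OR NOT wind = False
            NOT net = False
            NOT wind = False
        NOT wind IMPLIES (NOT heat IFF power) = True
          NOT wind = False
          NOT heat IFF power = True
            NOT heat = False
The formula evaluates to True.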